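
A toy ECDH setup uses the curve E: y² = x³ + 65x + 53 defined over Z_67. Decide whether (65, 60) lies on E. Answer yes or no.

yes

y² = 60² ≡ 49; x³ + 65x + 53 = 278903 ≡ 49 (mod 67). 49 = 49.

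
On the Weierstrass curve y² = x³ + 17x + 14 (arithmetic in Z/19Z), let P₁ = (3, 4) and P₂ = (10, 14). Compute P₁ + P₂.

(3, 4) + (10, 14). λ = (14 - 4)/(10 - 3) ≡ 10/7 mod 19. 7⁻¹ ≡ 11 (mod 19) since 7·11 = 77 ≡ 1, so λ ≡ 15.
  x = λ² - 3 - 10 = 225 - 13 ≡ 3; y = λ·(3 - 3) - 4 ≡ 15. → (3, 15)

(3, 15)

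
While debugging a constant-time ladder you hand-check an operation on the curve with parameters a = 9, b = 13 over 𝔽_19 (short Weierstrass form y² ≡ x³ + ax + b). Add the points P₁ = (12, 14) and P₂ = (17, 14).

(12, 14) + (17, 14). λ = (14 - 14)/(17 - 12) ≡ 0/5 mod 19. 5⁻¹ ≡ 4 (mod 19), so λ ≡ 0.
  x = λ² - 12 - 17 = 0 - 29 ≡ 9; y = λ·(12 - 9) - 14 ≡ 5. → (9, 5)

(9, 5)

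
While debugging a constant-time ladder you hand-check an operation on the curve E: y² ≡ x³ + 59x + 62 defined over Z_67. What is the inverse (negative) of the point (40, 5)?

(40, 62)

-(40, 5) = (40, -5 mod 67) = (40, 62).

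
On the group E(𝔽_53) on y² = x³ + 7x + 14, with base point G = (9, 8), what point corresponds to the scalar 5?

(45, 33)

Repeated addition: build up to 5G.
2G: tangent at (9, 8): λ = (3·9² + 7)/(2·8) ≡ 38/16. 16⁻¹ ≡ 10 (mod 53), so λ ≡ 38·10 ≡ 9.
  x = λ² - 9 - 9 = 81 - 18 ≡ 10; y = λ·(9 - 10) - 8 ≡ 36. → (10, 36)
3G: (10, 36) + (9, 8). λ = (8 - 36)/(9 - 10) ≡ 25/52 mod 53. 52⁻¹ ≡ 52 (mod 53), so λ ≡ 28.
  x = λ² - 10 - 9 = 784 - 19 ≡ 23; y = λ·(10 - 23) - 36 ≡ 24. → (23, 24)
4G: (23, 24) + (9, 8). λ = (8 - 24)/(9 - 23) ≡ 37/39 mod 53. 39⁻¹ ≡ 34 (mod 53), so λ ≡ 39.
  x = λ² - 23 - 9 = 1521 - 32 ≡ 5; y = λ·(23 - 5) - 24 ≡ 42. → (5, 42)
5G: (5, 42) + (9, 8). λ = (8 - 42)/(9 - 5) ≡ 19/4 mod 53. 4⁻¹ ≡ 40 (mod 53), so λ ≡ 18.
  x = λ² - 5 - 9 = 324 - 14 ≡ 45; y = λ·(5 - 45) - 42 ≡ 33. → (45, 33)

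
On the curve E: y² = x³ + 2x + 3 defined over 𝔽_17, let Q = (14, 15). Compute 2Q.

(15, 5)

tangent at (14, 15): λ = (3·14² + 2)/(2·15) ≡ 12/13. 13⁻¹ ≡ 4 (mod 17), so λ ≡ 12·4 ≡ 14.
  x = λ² - 14 - 14 = 196 - 28 ≡ 15; y = λ·(14 - 15) - 15 ≡ 5. → (15, 5)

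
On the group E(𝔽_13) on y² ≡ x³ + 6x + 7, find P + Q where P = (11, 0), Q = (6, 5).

(10, 12)

(11, 0) + (6, 5). λ = (5 - 0)/(6 - 11) ≡ 5/8 mod 13. 8⁻¹ ≡ 5 (mod 13), so λ ≡ 12.
  x = λ² - 11 - 6 = 144 - 17 ≡ 10; y = λ·(11 - 10) - 0 ≡ 12. → (10, 12)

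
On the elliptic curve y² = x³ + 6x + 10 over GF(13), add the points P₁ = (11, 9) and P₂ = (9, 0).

(11, 9) + (9, 0). λ = (0 - 9)/(9 - 11) ≡ 4/11 mod 13. 11⁻¹ ≡ 6 (mod 13), so λ ≡ 11.
  x = λ² - 11 - 9 = 121 - 20 ≡ 10; y = λ·(11 - 10) - 9 ≡ 2. → (10, 2)

(10, 2)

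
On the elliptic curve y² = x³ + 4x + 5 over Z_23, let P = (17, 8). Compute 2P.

tangent at (17, 8): λ = (3·17² + 4)/(2·8) ≡ 20/16. 16⁻¹ ≡ 13 (mod 23) since 16·13 = 208 ≡ 1, so λ ≡ 20·13 ≡ 7.
  x = λ² - 17 - 17 = 49 - 34 ≡ 15; y = λ·(17 - 15) - 8 ≡ 6. → (15, 6)

(15, 6)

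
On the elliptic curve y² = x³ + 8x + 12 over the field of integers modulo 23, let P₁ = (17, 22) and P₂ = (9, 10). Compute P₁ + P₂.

(5, 19)

(17, 22) + (9, 10). λ = (10 - 22)/(9 - 17) ≡ 11/15 mod 23. 15⁻¹ ≡ 20 (mod 23), so λ ≡ 13.
  x = λ² - 17 - 9 = 169 - 26 ≡ 5; y = λ·(17 - 5) - 22 ≡ 19. → (5, 19)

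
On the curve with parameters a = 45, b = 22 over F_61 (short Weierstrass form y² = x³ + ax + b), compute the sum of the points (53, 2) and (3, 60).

(53, 2) + (3, 60). λ = (60 - 2)/(3 - 53) ≡ 58/11 mod 61. 11⁻¹ ≡ 50 (mod 61) since 11·50 = 550 ≡ 1, so λ ≡ 33.
  x = λ² - 53 - 3 = 1089 - 56 ≡ 57; y = λ·(53 - 57) - 2 ≡ 49. → (57, 49)

(57, 49)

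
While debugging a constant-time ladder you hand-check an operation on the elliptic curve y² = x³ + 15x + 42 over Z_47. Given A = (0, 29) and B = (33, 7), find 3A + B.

First 3A:
Repeated addition: build up to 3A.
2A: tangent at (0, 29): λ = (3·0² + 15)/(2·29) ≡ 15/11. 11⁻¹ ≡ 30 (mod 47), so λ ≡ 15·30 ≡ 27.
  x = λ² - 0 - 0 = 729 - 0 ≡ 24; y = λ·(0 - 24) - 29 ≡ 28. → (24, 28)
3A: (24, 28) + (0, 29). λ = (29 - 28)/(0 - 24) ≡ 1/23 mod 47. 23⁻¹ ≡ 45 (mod 47), so λ ≡ 45.
  x = λ² - 24 - 0 = 2025 - 24 ≡ 27; y = λ·(24 - 27) - 28 ≡ 25. → (27, 25)
3A = (27, 25).
Finally 3A + B:
(27, 25) + (33, 7). λ = (7 - 25)/(33 - 27) ≡ 29/6 mod 47. 6⁻¹ ≡ 8 (mod 47) since 6·8 = 48 ≡ 1, so λ ≡ 44.
  x = λ² - 27 - 33 = 1936 - 60 ≡ 43; y = λ·(27 - 43) - 25 ≡ 23. → (43, 23)

(43, 23)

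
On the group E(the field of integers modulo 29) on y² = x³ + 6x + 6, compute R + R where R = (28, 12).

(18, 28)

tangent at (28, 12): λ = (3·28² + 6)/(2·12) ≡ 9/24. 24⁻¹ ≡ 23 (mod 29), so λ ≡ 9·23 ≡ 4.
  x = λ² - 28 - 28 = 16 - 56 ≡ 18; y = λ·(28 - 18) - 12 ≡ 28. → (18, 28)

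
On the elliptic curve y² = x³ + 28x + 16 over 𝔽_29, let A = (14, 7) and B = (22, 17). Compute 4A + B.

(1, 4)

First 4A:
Double-and-add on 4 = (100)₂. Start with A = (14, 7) for the leading 1-bit.
double: tangent at (14, 7): λ = (3·14² + 28)/(2·7) ≡ 7/14. 14⁻¹ ≡ 27 (mod 29) since 14·27 = 378 ≡ 1, so λ ≡ 7·27 ≡ 15.
  x = λ² - 14 - 14 = 225 - 28 ≡ 23; y = λ·(14 - 23) - 7 ≡ 3. → (23, 3)
double: tangent at (23, 3): λ = (3·23² + 28)/(2·3) ≡ 20/6. 6⁻¹ ≡ 5 (mod 29), so λ ≡ 20·5 ≡ 13.
  x = λ² - 23 - 23 = 169 - 46 ≡ 7; y = λ·(23 - 7) - 3 ≡ 2. → (7, 2)
4A = (7, 2).
Finally 4A + B:
(7, 2) + (22, 17). λ = (17 - 2)/(22 - 7) ≡ 15/15 mod 29. 15⁻¹ ≡ 2 (mod 29) since 15·2 = 30 ≡ 1, so λ ≡ 1.
  x = λ² - 7 - 22 = 1 - 29 ≡ 1; y = λ·(7 - 1) - 2 ≡ 4. → (1, 4)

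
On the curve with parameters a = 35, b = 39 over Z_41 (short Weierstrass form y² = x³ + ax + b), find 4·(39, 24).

Write P = (39, 24).
Repeated addition: build up to 4P.
2P: tangent at (39, 24): λ = (3·39² + 35)/(2·24) ≡ 6/7. 7⁻¹ ≡ 6 (mod 41) since 7·6 = 42 ≡ 1, so λ ≡ 6·6 ≡ 36.
  x = λ² - 39 - 39 = 1296 - 78 ≡ 29; y = λ·(39 - 29) - 24 ≡ 8. → (29, 8)
3P: (29, 8) + (39, 24). λ = (24 - 8)/(39 - 29) ≡ 16/10 mod 41. 10⁻¹ ≡ 37 (mod 41), so λ ≡ 18.
  x = λ² - 29 - 39 = 324 - 68 ≡ 10; y = λ·(29 - 10) - 8 ≡ 6. → (10, 6)
4P: (10, 6) + (39, 24). λ = (24 - 6)/(39 - 10) ≡ 18/29 mod 41. 29⁻¹ ≡ 17 (mod 41) since 29·17 = 493 ≡ 1, so λ ≡ 19.
  x = λ² - 10 - 39 = 361 - 49 ≡ 25; y = λ·(10 - 25) - 6 ≡ 37. → (25, 37)

(25, 37)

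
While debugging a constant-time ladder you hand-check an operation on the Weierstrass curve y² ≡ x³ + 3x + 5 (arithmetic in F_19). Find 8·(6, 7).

(8, 16)

Write Q = (6, 7).
Double-and-add on 8 = (1000)₂. Start with Q = (6, 7) for the leading 1-bit.
double: tangent at (6, 7): λ = (3·6² + 3)/(2·7) ≡ 16/14. 14⁻¹ ≡ 15 (mod 19), so λ ≡ 16·15 ≡ 12.
  x = λ² - 6 - 6 = 144 - 12 ≡ 18; y = λ·(6 - 18) - 7 ≡ 1. → (18, 1)
double: tangent at (18, 1): λ = (3·18² + 3)/(2·1) ≡ 6/2. 2⁻¹ ≡ 10 (mod 19) since 2·10 = 20 ≡ 1, so λ ≡ 6·10 ≡ 3.
  x = λ² - 18 - 18 = 9 - 36 ≡ 11; y = λ·(18 - 11) - 1 ≡ 1. → (11, 1)
double: tangent at (11, 1): λ = (3·11² + 3)/(2·1) ≡ 5/2. 2⁻¹ ≡ 10 (mod 19) since 2·10 = 20 ≡ 1, so λ ≡ 5·10 ≡ 12.
  x = λ² - 11 - 11 = 144 - 22 ≡ 8; y = λ·(11 - 8) - 1 ≡ 16. → (8, 16)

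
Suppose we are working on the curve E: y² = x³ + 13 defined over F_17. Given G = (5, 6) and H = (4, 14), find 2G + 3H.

(4, 3)

First 2G:
Repeated addition: build up to 2G.
2G: tangent at (5, 6): λ = (3·5² + 0)/(2·6) ≡ 7/12. 12⁻¹ ≡ 10 (mod 17), so λ ≡ 7·10 ≡ 2.
  x = λ² - 5 - 5 = 4 - 10 ≡ 11; y = λ·(5 - 11) - 6 ≡ 16. → (11, 16)
2G = (11, 16).
Next 3H:
Repeated addition: build up to 3H.
2H: tangent at (4, 14): λ = (3·4² + 0)/(2·14) ≡ 14/11. 11⁻¹ ≡ 14 (mod 17), so λ ≡ 14·14 ≡ 9.
  x = λ² - 4 - 4 = 81 - 8 ≡ 5; y = λ·(4 - 5) - 14 ≡ 11. → (5, 11)
3H: (5, 11) + (4, 14). λ = (14 - 11)/(4 - 5) ≡ 3/16 mod 17. 16⁻¹ ≡ 16 (mod 17), so λ ≡ 14.
  x = λ² - 5 - 4 = 196 - 9 ≡ 0; y = λ·(5 - 0) - 11 ≡ 8. → (0, 8)
3H = (0, 8).
Finally 2G + 3H:
(11, 16) + (0, 8). λ = (8 - 16)/(0 - 11) ≡ 9/6 mod 17. 6⁻¹ ≡ 3 (mod 17) since 6·3 = 18 ≡ 1, so λ ≡ 10.
  x = λ² - 11 - 0 = 100 - 11 ≡ 4; y = λ·(11 - 4) - 16 ≡ 3. → (4, 3)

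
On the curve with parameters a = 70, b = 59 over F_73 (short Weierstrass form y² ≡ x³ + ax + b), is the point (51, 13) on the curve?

no

y² = 13² ≡ 23; x³ + 70x + 59 = 136280 ≡ 62 (mod 73). 23 ≠ 62.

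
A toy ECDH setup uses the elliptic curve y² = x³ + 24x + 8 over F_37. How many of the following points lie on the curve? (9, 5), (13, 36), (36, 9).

1

(9, 5): 5² ≡ 25, rhs ≡ 28 → off.
(13, 36): 36² ≡ 1, rhs ≡ 1 → on.
(36, 9): 9² ≡ 7, rhs ≡ 20 → off.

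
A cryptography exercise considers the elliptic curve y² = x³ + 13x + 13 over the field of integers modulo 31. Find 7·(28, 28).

(2, 27)

Write G = (28, 28).
Repeated addition: build up to 7G.
2G: tangent at (28, 28): λ = (3·28² + 13)/(2·28) ≡ 9/25. 25⁻¹ ≡ 5 (mod 31) since 25·5 = 125 ≡ 1, so λ ≡ 9·5 ≡ 14.
  x = λ² - 28 - 28 = 196 - 56 ≡ 16; y = λ·(28 - 16) - 28 ≡ 16. → (16, 16)
3G: (16, 16) + (28, 28). λ = (28 - 16)/(28 - 16) ≡ 12/12 mod 31. 12⁻¹ ≡ 13 (mod 31), so λ ≡ 1.
  x = λ² - 16 - 28 = 1 - 44 ≡ 19; y = λ·(16 - 19) - 16 ≡ 12. → (19, 12)
4G: (19, 12) + (28, 28). λ = (28 - 12)/(28 - 19) ≡ 16/9 mod 31. 9⁻¹ ≡ 7 (mod 31), so λ ≡ 19.
  x = λ² - 19 - 28 = 361 - 47 ≡ 4; y = λ·(19 - 4) - 12 ≡ 25. → (4, 25)
5G: (4, 25) + (28, 28). λ = (28 - 25)/(28 - 4) ≡ 3/24 mod 31. 24⁻¹ ≡ 22 (mod 31), so λ ≡ 4.
  x = λ² - 4 - 28 = 16 - 32 ≡ 15; y = λ·(4 - 15) - 25 ≡ 24. → (15, 24)
6G: (15, 24) + (28, 28). λ = (28 - 24)/(28 - 15) ≡ 4/13 mod 31. 13⁻¹ ≡ 12 (mod 31) since 13·12 = 156 ≡ 1, so λ ≡ 17.
  x = λ² - 15 - 28 = 289 - 43 ≡ 29; y = λ·(15 - 29) - 24 ≡ 17. → (29, 17)
7G: (29, 17) + (28, 28). λ = (28 - 17)/(28 - 29) ≡ 11/30 mod 31. 30⁻¹ ≡ 30 (mod 31), so λ ≡ 20.
  x = λ² - 29 - 28 = 400 - 57 ≡ 2; y = λ·(29 - 2) - 17 ≡ 27. → (2, 27)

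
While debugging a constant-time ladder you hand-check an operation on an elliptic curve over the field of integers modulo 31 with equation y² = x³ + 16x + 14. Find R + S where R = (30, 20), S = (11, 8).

(30, 20) + (11, 8). λ = (8 - 20)/(11 - 30) ≡ 19/12 mod 31. 12⁻¹ ≡ 13 (mod 31) since 12·13 = 156 ≡ 1, so λ ≡ 30.
  x = λ² - 30 - 11 = 900 - 41 ≡ 22; y = λ·(30 - 22) - 20 ≡ 3. → (22, 3)

(22, 3)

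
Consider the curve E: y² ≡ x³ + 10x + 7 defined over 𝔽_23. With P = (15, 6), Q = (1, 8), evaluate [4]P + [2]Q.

First 4P:
Repeated addition: build up to 4P.
2P: tangent at (15, 6): λ = (3·15² + 10)/(2·6) ≡ 18/12. 12⁻¹ ≡ 2 (mod 23), so λ ≡ 18·2 ≡ 13.
  x = λ² - 15 - 15 = 169 - 30 ≡ 1; y = λ·(15 - 1) - 6 ≡ 15. → (1, 15)
3P: (1, 15) + (15, 6). λ = (6 - 15)/(15 - 1) ≡ 14/14 mod 23. 14⁻¹ ≡ 5 (mod 23), so λ ≡ 1.
  x = λ² - 1 - 15 = 1 - 16 ≡ 8; y = λ·(1 - 8) - 15 ≡ 1. → (8, 1)
4P: (8, 1) + (15, 6). λ = (6 - 1)/(15 - 8) ≡ 5/7 mod 23. 7⁻¹ ≡ 10 (mod 23), so λ ≡ 4.
  x = λ² - 8 - 15 = 16 - 23 ≡ 16; y = λ·(8 - 16) - 1 ≡ 13. → (16, 13)
4P = (16, 13).
Next 2Q:
Repeated addition: build up to 2Q.
2Q: tangent at (1, 8): λ = (3·1² + 10)/(2·8) ≡ 13/16. 16⁻¹ ≡ 13 (mod 23), so λ ≡ 13·13 ≡ 8.
  x = λ² - 1 - 1 = 64 - 2 ≡ 16; y = λ·(1 - 16) - 8 ≡ 10. → (16, 10)
2Q = (16, 10).
Finally 4P + 2Q:
(16, 13) + (16, 10): same x and y₁ ≡ -y₂, so the sum is O.

O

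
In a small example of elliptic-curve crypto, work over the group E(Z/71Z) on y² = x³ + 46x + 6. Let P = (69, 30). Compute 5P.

Double-and-add on 5 = (101)₂. Start with P = (69, 30) for the leading 1-bit.
double: tangent at (69, 30): λ = (3·69² + 46)/(2·30) ≡ 58/60. 60⁻¹ ≡ 58 (mod 71), so λ ≡ 58·58 ≡ 27.
  x = λ² - 69 - 69 = 729 - 138 ≡ 23; y = λ·(69 - 23) - 30 ≡ 5. → (23, 5)
double: tangent at (23, 5): λ = (3·23² + 46)/(2·5) ≡ 0/10. 10⁻¹ ≡ 64 (mod 71) since 10·64 = 640 ≡ 1, so λ ≡ 0·64 ≡ 0.
  x = λ² - 23 - 23 = 0 - 46 ≡ 25; y = λ·(23 - 25) - 5 ≡ 66. → (25, 66)
add P: (25, 66) + (69, 30). λ = (30 - 66)/(69 - 25) ≡ 35/44 mod 71. 44⁻¹ ≡ 21 (mod 71) since 44·21 = 924 ≡ 1, so λ ≡ 25.
  x = λ² - 25 - 69 = 625 - 94 ≡ 34; y = λ·(25 - 34) - 66 ≡ 64. → (34, 64)

(34, 64)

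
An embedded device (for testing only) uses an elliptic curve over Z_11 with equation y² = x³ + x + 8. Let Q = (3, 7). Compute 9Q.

Double-and-add on 9 = (1001)₂. Start with Q = (3, 7) for the leading 1-bit.
double: tangent at (3, 7): λ = (3·3² + 1)/(2·7) ≡ 6/3. 3⁻¹ ≡ 4 (mod 11), so λ ≡ 6·4 ≡ 2.
  x = λ² - 3 - 3 = 4 - 6 ≡ 9; y = λ·(3 - 9) - 7 ≡ 3. → (9, 3)
double: tangent at (9, 3): λ = (3·9² + 1)/(2·3) ≡ 2/6. 6⁻¹ ≡ 2 (mod 11), so λ ≡ 2·2 ≡ 4.
  x = λ² - 9 - 9 = 16 - 18 ≡ 9; y = λ·(9 - 9) - 3 ≡ 8. → (9, 8)
double: tangent at (9, 8): λ = (3·9² + 1)/(2·8) ≡ 2/5. 5⁻¹ ≡ 9 (mod 11), so λ ≡ 2·9 ≡ 7.
  x = λ² - 9 - 9 = 49 - 18 ≡ 9; y = λ·(9 - 9) - 8 ≡ 3. → (9, 3)
add Q: (9, 3) + (3, 7). λ = (7 - 3)/(3 - 9) ≡ 4/5 mod 11. 5⁻¹ ≡ 9 (mod 11) since 5·9 = 45 ≡ 1, so λ ≡ 3.
  x = λ² - 9 - 3 = 9 - 12 ≡ 8; y = λ·(9 - 8) - 3 ≡ 0. → (8, 0)

(8, 0)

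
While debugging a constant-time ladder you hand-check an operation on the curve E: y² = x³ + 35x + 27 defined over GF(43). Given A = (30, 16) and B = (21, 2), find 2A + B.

(13, 23)

First 2A:
Repeated addition: build up to 2A.
2A: tangent at (30, 16): λ = (3·30² + 35)/(2·16) ≡ 26/32. 32⁻¹ ≡ 39 (mod 43) since 32·39 = 1248 ≡ 1, so λ ≡ 26·39 ≡ 25.
  x = λ² - 30 - 30 = 625 - 60 ≡ 6; y = λ·(30 - 6) - 16 ≡ 25. → (6, 25)
2A = (6, 25).
Finally 2A + B:
(6, 25) + (21, 2). λ = (2 - 25)/(21 - 6) ≡ 20/15 mod 43. 15⁻¹ ≡ 23 (mod 43), so λ ≡ 30.
  x = λ² - 6 - 21 = 900 - 27 ≡ 13; y = λ·(6 - 13) - 25 ≡ 23. → (13, 23)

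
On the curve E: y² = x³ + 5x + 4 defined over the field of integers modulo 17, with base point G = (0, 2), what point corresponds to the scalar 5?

(7, 12)

Repeated addition: build up to 5G.
2G: tangent at (0, 2): λ = (3·0² + 5)/(2·2) ≡ 5/4. 4⁻¹ ≡ 13 (mod 17), so λ ≡ 5·13 ≡ 14.
  x = λ² - 0 - 0 = 196 - 0 ≡ 9; y = λ·(0 - 9) - 2 ≡ 8. → (9, 8)
3G: (9, 8) + (0, 2). λ = (2 - 8)/(0 - 9) ≡ 11/8 mod 17. 8⁻¹ ≡ 15 (mod 17), so λ ≡ 12.
  x = λ² - 9 - 0 = 144 - 9 ≡ 16; y = λ·(9 - 16) - 8 ≡ 10. → (16, 10)
4G: (16, 10) + (0, 2). λ = (2 - 10)/(0 - 16) ≡ 9/1 mod 17. 1⁻¹ ≡ 1 (mod 17), so λ ≡ 9.
  x = λ² - 16 - 0 = 81 - 16 ≡ 14; y = λ·(16 - 14) - 10 ≡ 8. → (14, 8)
5G: (14, 8) + (0, 2). λ = (2 - 8)/(0 - 14) ≡ 11/3 mod 17. 3⁻¹ ≡ 6 (mod 17) since 3·6 = 18 ≡ 1, so λ ≡ 15.
  x = λ² - 14 - 0 = 225 - 14 ≡ 7; y = λ·(14 - 7) - 8 ≡ 12. → (7, 12)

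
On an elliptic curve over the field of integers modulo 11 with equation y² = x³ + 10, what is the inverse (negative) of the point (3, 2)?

-(3, 2) = (3, -2 mod 11) = (3, 9).

(3, 9)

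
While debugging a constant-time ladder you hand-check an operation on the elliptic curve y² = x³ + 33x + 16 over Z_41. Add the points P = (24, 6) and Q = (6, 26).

(34, 37)

(24, 6) + (6, 26). λ = (26 - 6)/(6 - 24) ≡ 20/23 mod 41. 23⁻¹ ≡ 25 (mod 41), so λ ≡ 8.
  x = λ² - 24 - 6 = 64 - 30 ≡ 34; y = λ·(24 - 34) - 6 ≡ 37. → (34, 37)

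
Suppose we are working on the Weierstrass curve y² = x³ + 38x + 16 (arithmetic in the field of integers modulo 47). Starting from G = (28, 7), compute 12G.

Repeated addition: build up to 12G.
2G: tangent at (28, 7): λ = (3·28² + 38)/(2·7) ≡ 40/14. 14⁻¹ ≡ 37 (mod 47), so λ ≡ 40·37 ≡ 23.
  x = λ² - 28 - 28 = 529 - 56 ≡ 3; y = λ·(28 - 3) - 7 ≡ 4. → (3, 4)
3G: (3, 4) + (28, 7). λ = (7 - 4)/(28 - 3) ≡ 3/25 mod 47. 25⁻¹ ≡ 32 (mod 47), so λ ≡ 2.
  x = λ² - 3 - 28 = 4 - 31 ≡ 20; y = λ·(3 - 20) - 4 ≡ 9. → (20, 9)
4G: (20, 9) + (28, 7). λ = (7 - 9)/(28 - 20) ≡ 45/8 mod 47. 8⁻¹ ≡ 6 (mod 47), so λ ≡ 35.
  x = λ² - 20 - 28 = 1225 - 48 ≡ 2; y = λ·(20 - 2) - 9 ≡ 10. → (2, 10)
5G: (2, 10) + (28, 7). λ = (7 - 10)/(28 - 2) ≡ 44/26 mod 47. 26⁻¹ ≡ 38 (mod 47), so λ ≡ 27.
  x = λ² - 2 - 28 = 729 - 30 ≡ 41; y = λ·(2 - 41) - 10 ≡ 18. → (41, 18)
6G: (41, 18) + (28, 7). λ = (7 - 18)/(28 - 41) ≡ 36/34 mod 47. 34⁻¹ ≡ 18 (mod 47) since 34·18 = 612 ≡ 1, so λ ≡ 37.
  x = λ² - 41 - 28 = 1369 - 69 ≡ 31; y = λ·(41 - 31) - 18 ≡ 23. → (31, 23)
7G: (31, 23) + (28, 7). λ = (7 - 23)/(28 - 31) ≡ 31/44 mod 47. 44⁻¹ ≡ 31 (mod 47), so λ ≡ 21.
  x = λ² - 31 - 28 = 441 - 59 ≡ 6; y = λ·(31 - 6) - 23 ≡ 32. → (6, 32)
8G: (6, 32) + (28, 7). λ = (7 - 32)/(28 - 6) ≡ 22/22 mod 47. 22⁻¹ ≡ 15 (mod 47), so λ ≡ 1.
  x = λ² - 6 - 28 = 1 - 34 ≡ 14; y = λ·(6 - 14) - 32 ≡ 7. → (14, 7)
9G: (14, 7) + (28, 7). λ = (7 - 7)/(28 - 14) ≡ 0/14 mod 47. 14⁻¹ ≡ 37 (mod 47), so λ ≡ 0.
  x = λ² - 14 - 28 = 0 - 42 ≡ 5; y = λ·(14 - 5) - 7 ≡ 40. → (5, 40)
10G: (5, 40) + (28, 7). λ = (7 - 40)/(28 - 5) ≡ 14/23 mod 47. 23⁻¹ ≡ 45 (mod 47), so λ ≡ 19.
  x = λ² - 5 - 28 = 361 - 33 ≡ 46; y = λ·(5 - 46) - 40 ≡ 27. → (46, 27)
11G: (46, 27) + (28, 7). λ = (7 - 27)/(28 - 46) ≡ 27/29 mod 47. 29⁻¹ ≡ 13 (mod 47) since 29·13 = 377 ≡ 1, so λ ≡ 22.
  x = λ² - 46 - 28 = 484 - 74 ≡ 34; y = λ·(46 - 34) - 27 ≡ 2. → (34, 2)
12G: (34, 2) + (28, 7). λ = (7 - 2)/(28 - 34) ≡ 5/41 mod 47. 41⁻¹ ≡ 39 (mod 47), so λ ≡ 7.
  x = λ² - 34 - 28 = 49 - 62 ≡ 34; y = λ·(34 - 34) - 2 ≡ 45. → (34, 45)

(34, 45)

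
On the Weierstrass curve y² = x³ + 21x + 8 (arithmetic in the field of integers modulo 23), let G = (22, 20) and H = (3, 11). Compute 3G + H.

(15, 15)

First 3G:
Repeated addition: build up to 3G.
2G: tangent at (22, 20): λ = (3·22² + 21)/(2·20) ≡ 1/17. 17⁻¹ ≡ 19 (mod 23) since 17·19 = 323 ≡ 1, so λ ≡ 1·19 ≡ 19.
  x = λ² - 22 - 22 = 361 - 44 ≡ 18; y = λ·(22 - 18) - 20 ≡ 10. → (18, 10)
3G: (18, 10) + (22, 20). λ = (20 - 10)/(22 - 18) ≡ 10/4 mod 23. 4⁻¹ ≡ 6 (mod 23) since 4·6 = 24 ≡ 1, so λ ≡ 14.
  x = λ² - 18 - 22 = 196 - 40 ≡ 18; y = λ·(18 - 18) - 10 ≡ 13. → (18, 13)
3G = (18, 13).
Finally 3G + H:
(18, 13) + (3, 11). λ = (11 - 13)/(3 - 18) ≡ 21/8 mod 23. 8⁻¹ ≡ 3 (mod 23) since 8·3 = 24 ≡ 1, so λ ≡ 17.
  x = λ² - 18 - 3 = 289 - 21 ≡ 15; y = λ·(18 - 15) - 13 ≡ 15. → (15, 15)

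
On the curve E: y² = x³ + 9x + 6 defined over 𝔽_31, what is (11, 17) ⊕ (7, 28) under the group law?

(7, 3)

(11, 17) + (7, 28). λ = (28 - 17)/(7 - 11) ≡ 11/27 mod 31. 27⁻¹ ≡ 23 (mod 31) since 27·23 = 621 ≡ 1, so λ ≡ 5.
  x = λ² - 11 - 7 = 25 - 18 ≡ 7; y = λ·(11 - 7) - 17 ≡ 3. → (7, 3)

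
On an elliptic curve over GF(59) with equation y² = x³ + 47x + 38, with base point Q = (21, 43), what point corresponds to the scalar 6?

(18, 7)

Repeated addition: build up to 6Q.
2Q: tangent at (21, 43): λ = (3·21² + 47)/(2·43) ≡ 13/27. 27⁻¹ ≡ 35 (mod 59), so λ ≡ 13·35 ≡ 42.
  x = λ² - 21 - 21 = 1764 - 42 ≡ 11; y = λ·(21 - 11) - 43 ≡ 23. → (11, 23)
3Q: (11, 23) + (21, 43). λ = (43 - 23)/(21 - 11) ≡ 20/10 mod 59. 10⁻¹ ≡ 6 (mod 59) since 10·6 = 60 ≡ 1, so λ ≡ 2.
  x = λ² - 11 - 21 = 4 - 32 ≡ 31; y = λ·(11 - 31) - 23 ≡ 55. → (31, 55)
4Q: (31, 55) + (21, 43). λ = (43 - 55)/(21 - 31) ≡ 47/49 mod 59. 49⁻¹ ≡ 53 (mod 59) since 49·53 = 2597 ≡ 1, so λ ≡ 13.
  x = λ² - 31 - 21 = 169 - 52 ≡ 58; y = λ·(31 - 58) - 55 ≡ 7. → (58, 7)
5Q: (58, 7) + (21, 43). λ = (43 - 7)/(21 - 58) ≡ 36/22 mod 59. 22⁻¹ ≡ 51 (mod 59) since 22·51 = 1122 ≡ 1, so λ ≡ 7.
  x = λ² - 58 - 21 = 49 - 79 ≡ 29; y = λ·(58 - 29) - 7 ≡ 19. → (29, 19)
6Q: (29, 19) + (21, 43). λ = (43 - 19)/(21 - 29) ≡ 24/51 mod 59. 51⁻¹ ≡ 22 (mod 59), so λ ≡ 56.
  x = λ² - 29 - 21 = 3136 - 50 ≡ 18; y = λ·(29 - 18) - 19 ≡ 7. → (18, 7)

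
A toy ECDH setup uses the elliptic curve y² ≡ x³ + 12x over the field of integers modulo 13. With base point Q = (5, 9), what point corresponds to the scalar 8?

Repeated addition: build up to 8Q.
2Q: tangent at (5, 9): λ = (3·5² + 12)/(2·9) ≡ 9/5. 5⁻¹ ≡ 8 (mod 13) since 5·8 = 40 ≡ 1, so λ ≡ 9·8 ≡ 7.
  x = λ² - 5 - 5 = 49 - 10 ≡ 0; y = λ·(5 - 0) - 9 ≡ 0. → (0, 0)
3Q: (0, 0) + (5, 9). λ = (9 - 0)/(5 - 0) ≡ 9/5 mod 13. 5⁻¹ ≡ 8 (mod 13) since 5·8 = 40 ≡ 1, so λ ≡ 7.
  x = λ² - 0 - 5 = 49 - 5 ≡ 5; y = λ·(0 - 5) - 0 ≡ 4. → (5, 4)
4Q: (5, 4) + (5, 9): same x and y₁ ≡ -y₂, so the sum is 𝒪.
5Q: 𝒪 + (5, 9) = (5, 9) (identity).
6Q: tangent at (5, 9): λ = (3·5² + 12)/(2·9) ≡ 9/5. 5⁻¹ ≡ 8 (mod 13), so λ ≡ 9·8 ≡ 7.
  x = λ² - 5 - 5 = 49 - 10 ≡ 0; y = λ·(5 - 0) - 9 ≡ 0. → (0, 0)
7Q: (0, 0) + (5, 9). λ = (9 - 0)/(5 - 0) ≡ 9/5 mod 13. 5⁻¹ ≡ 8 (mod 13), so λ ≡ 7.
  x = λ² - 0 - 5 = 49 - 5 ≡ 5; y = λ·(0 - 5) - 0 ≡ 4. → (5, 4)
8Q: (5, 4) + (5, 9): same x and y₁ ≡ -y₂, so the sum is 𝒪.

O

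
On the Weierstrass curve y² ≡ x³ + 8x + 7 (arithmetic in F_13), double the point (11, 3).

tangent at (11, 3): λ = (3·11² + 8)/(2·3) ≡ 7/6. 6⁻¹ ≡ 11 (mod 13), so λ ≡ 7·11 ≡ 12.
  x = λ² - 11 - 11 = 144 - 22 ≡ 5; y = λ·(11 - 5) - 3 ≡ 4. → (5, 4)

(5, 4)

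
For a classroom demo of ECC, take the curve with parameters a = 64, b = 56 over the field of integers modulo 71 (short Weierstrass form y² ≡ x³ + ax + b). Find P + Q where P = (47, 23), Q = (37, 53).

(47, 23) + (37, 53). λ = (53 - 23)/(37 - 47) ≡ 30/61 mod 71. 61⁻¹ ≡ 7 (mod 71) since 61·7 = 427 ≡ 1, so λ ≡ 68.
  x = λ² - 47 - 37 = 4624 - 84 ≡ 67; y = λ·(47 - 67) - 23 ≡ 37. → (67, 37)

(67, 37)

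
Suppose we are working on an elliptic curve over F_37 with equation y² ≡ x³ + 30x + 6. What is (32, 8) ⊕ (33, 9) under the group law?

(32, 8) + (33, 9). λ = (9 - 8)/(33 - 32) ≡ 1/1 mod 37. 1⁻¹ ≡ 1 (mod 37), so λ ≡ 1.
  x = λ² - 32 - 33 = 1 - 65 ≡ 10; y = λ·(32 - 10) - 8 ≡ 14. → (10, 14)

(10, 14)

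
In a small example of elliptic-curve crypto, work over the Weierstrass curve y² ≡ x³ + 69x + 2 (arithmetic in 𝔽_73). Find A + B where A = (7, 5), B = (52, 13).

(26, 63)

(7, 5) + (52, 13). λ = (13 - 5)/(52 - 7) ≡ 8/45 mod 73. 45⁻¹ ≡ 13 (mod 73), so λ ≡ 31.
  x = λ² - 7 - 52 = 961 - 59 ≡ 26; y = λ·(7 - 26) - 5 ≡ 63. → (26, 63)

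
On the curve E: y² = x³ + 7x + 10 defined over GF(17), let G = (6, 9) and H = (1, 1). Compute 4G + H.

First 4G:
Repeated addition: build up to 4G.
2G: tangent at (6, 9): λ = (3·6² + 7)/(2·9) ≡ 13/1. 1⁻¹ ≡ 1 (mod 17) since 1·1 = 1 ≡ 1, so λ ≡ 13·1 ≡ 13.
  x = λ² - 6 - 6 = 169 - 12 ≡ 4; y = λ·(6 - 4) - 9 ≡ 0. → (4, 0)
3G: (4, 0) + (6, 9). λ = (9 - 0)/(6 - 4) ≡ 9/2 mod 17. 2⁻¹ ≡ 9 (mod 17), so λ ≡ 13.
  x = λ² - 4 - 6 = 169 - 10 ≡ 6; y = λ·(4 - 6) - 0 ≡ 8. → (6, 8)
4G: (6, 8) + (6, 9): same x and y₁ ≡ -y₂, so the sum is the point at infinity.
4G = the point at infinity.
Finally 4G + H:
the point at infinity + (1, 1) = (1, 1) (identity).

(1, 1)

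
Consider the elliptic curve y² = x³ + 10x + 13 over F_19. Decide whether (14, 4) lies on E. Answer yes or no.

y² = 4² ≡ 16; x³ + 10x + 13 = 2897 ≡ 9 (mod 19). 16 ≠ 9.

no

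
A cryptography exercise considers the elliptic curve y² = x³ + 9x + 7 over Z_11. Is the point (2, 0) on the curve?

y² = 0² ≡ 0; x³ + 9x + 7 = 33 ≡ 0 (mod 11). 0 = 0.

yes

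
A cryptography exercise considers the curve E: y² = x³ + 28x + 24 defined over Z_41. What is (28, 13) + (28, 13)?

tangent at (28, 13): λ = (3·28² + 28)/(2·13) ≡ 2/26. 26⁻¹ ≡ 30 (mod 41), so λ ≡ 2·30 ≡ 19.
  x = λ² - 28 - 28 = 361 - 56 ≡ 18; y = λ·(28 - 18) - 13 ≡ 13. → (18, 13)

(18, 13)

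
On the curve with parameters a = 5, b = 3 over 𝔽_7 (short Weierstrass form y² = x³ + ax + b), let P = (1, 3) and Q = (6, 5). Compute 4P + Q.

(6, 2)

First 4P:
Repeated addition: build up to 4P.
2P: tangent at (1, 3): λ = (3·1² + 5)/(2·3) ≡ 1/6. 6⁻¹ ≡ 6 (mod 7) since 6·6 = 36 ≡ 1, so λ ≡ 1·6 ≡ 6.
  x = λ² - 1 - 1 = 36 - 2 ≡ 6; y = λ·(1 - 6) - 3 ≡ 2. → (6, 2)
3P: (6, 2) + (1, 3). λ = (3 - 2)/(1 - 6) ≡ 1/2 mod 7. 2⁻¹ ≡ 4 (mod 7) since 2·4 = 8 ≡ 1, so λ ≡ 4.
  x = λ² - 6 - 1 = 16 - 7 ≡ 2; y = λ·(6 - 2) - 2 ≡ 0. → (2, 0)
4P: (2, 0) + (1, 3). λ = (3 - 0)/(1 - 2) ≡ 3/6 mod 7. 6⁻¹ ≡ 6 (mod 7) since 6·6 = 36 ≡ 1, so λ ≡ 4.
  x = λ² - 2 - 1 = 16 - 3 ≡ 6; y = λ·(2 - 6) - 0 ≡ 5. → (6, 5)
4P = (6, 5).
Finally 4P + Q:
tangent at (6, 5): λ = (3·6² + 5)/(2·5) ≡ 1/3. 3⁻¹ ≡ 5 (mod 7), so λ ≡ 1·5 ≡ 5.
  x = λ² - 6 - 6 = 25 - 12 ≡ 6; y = λ·(6 - 6) - 5 ≡ 2. → (6, 2)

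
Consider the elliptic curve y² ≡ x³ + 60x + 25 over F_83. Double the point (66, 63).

tangent at (66, 63): λ = (3·66² + 60)/(2·63) ≡ 14/43. 43⁻¹ ≡ 56 (mod 83), so λ ≡ 14·56 ≡ 37.
  x = λ² - 66 - 66 = 1369 - 132 ≡ 75; y = λ·(66 - 75) - 63 ≡ 19. → (75, 19)

(75, 19)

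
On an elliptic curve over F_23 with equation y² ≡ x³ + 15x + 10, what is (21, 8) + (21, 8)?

(17, 16)

tangent at (21, 8): λ = (3·21² + 15)/(2·8) ≡ 4/16. 16⁻¹ ≡ 13 (mod 23), so λ ≡ 4·13 ≡ 6.
  x = λ² - 21 - 21 = 36 - 42 ≡ 17; y = λ·(21 - 17) - 8 ≡ 16. → (17, 16)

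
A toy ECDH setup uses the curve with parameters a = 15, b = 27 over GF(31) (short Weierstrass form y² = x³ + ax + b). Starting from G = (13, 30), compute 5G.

(14, 6)

Double-and-add on 5 = (101)₂. Start with G = (13, 30) for the leading 1-bit.
double: tangent at (13, 30): λ = (3·13² + 15)/(2·30) ≡ 26/29. 29⁻¹ ≡ 15 (mod 31), so λ ≡ 26·15 ≡ 18.
  x = λ² - 13 - 13 = 324 - 26 ≡ 19; y = λ·(13 - 19) - 30 ≡ 17. → (19, 17)
double: tangent at (19, 17): λ = (3·19² + 15)/(2·17) ≡ 13/3. 3⁻¹ ≡ 21 (mod 31) since 3·21 = 63 ≡ 1, so λ ≡ 13·21 ≡ 25.
  x = λ² - 19 - 19 = 625 - 38 ≡ 29; y = λ·(19 - 29) - 17 ≡ 12. → (29, 12)
add G: (29, 12) + (13, 30). λ = (30 - 12)/(13 - 29) ≡ 18/15 mod 31. 15⁻¹ ≡ 29 (mod 31), so λ ≡ 26.
  x = λ² - 29 - 13 = 676 - 42 ≡ 14; y = λ·(29 - 14) - 12 ≡ 6. → (14, 6)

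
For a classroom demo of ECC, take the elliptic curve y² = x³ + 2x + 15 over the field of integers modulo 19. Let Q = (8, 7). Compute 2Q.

(12, 0)

tangent at (8, 7): λ = (3·8² + 2)/(2·7) ≡ 4/14. 14⁻¹ ≡ 15 (mod 19) since 14·15 = 210 ≡ 1, so λ ≡ 4·15 ≡ 3.
  x = λ² - 8 - 8 = 9 - 16 ≡ 12; y = λ·(8 - 12) - 7 ≡ 0. → (12, 0)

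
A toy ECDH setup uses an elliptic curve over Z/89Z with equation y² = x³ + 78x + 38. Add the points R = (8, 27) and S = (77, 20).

(84, 71)

(8, 27) + (77, 20). λ = (20 - 27)/(77 - 8) ≡ 82/69 mod 89. 69⁻¹ ≡ 40 (mod 89), so λ ≡ 76.
  x = λ² - 8 - 77 = 5776 - 85 ≡ 84; y = λ·(8 - 84) - 27 ≡ 71. → (84, 71)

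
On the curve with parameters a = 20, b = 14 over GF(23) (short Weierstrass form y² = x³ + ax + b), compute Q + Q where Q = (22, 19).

tangent at (22, 19): λ = (3·22² + 20)/(2·19) ≡ 0/15. 15⁻¹ ≡ 20 (mod 23), so λ ≡ 0·20 ≡ 0.
  x = λ² - 22 - 22 = 0 - 44 ≡ 2; y = λ·(22 - 2) - 19 ≡ 4. → (2, 4)

(2, 4)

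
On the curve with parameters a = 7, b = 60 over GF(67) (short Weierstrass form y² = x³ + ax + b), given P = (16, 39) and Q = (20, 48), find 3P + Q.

(39, 25)

First 3P:
Repeated addition: build up to 3P.
2P: tangent at (16, 39): λ = (3·16² + 7)/(2·39) ≡ 38/11. 11⁻¹ ≡ 61 (mod 67) since 11·61 = 671 ≡ 1, so λ ≡ 38·61 ≡ 40.
  x = λ² - 16 - 16 = 1600 - 32 ≡ 27; y = λ·(16 - 27) - 39 ≡ 57. → (27, 57)
3P: (27, 57) + (16, 39). λ = (39 - 57)/(16 - 27) ≡ 49/56 mod 67. 56⁻¹ ≡ 6 (mod 67), so λ ≡ 26.
  x = λ² - 27 - 16 = 676 - 43 ≡ 30; y = λ·(27 - 30) - 57 ≡ 66. → (30, 66)
3P = (30, 66).
Finally 3P + Q:
(30, 66) + (20, 48). λ = (48 - 66)/(20 - 30) ≡ 49/57 mod 67. 57⁻¹ ≡ 20 (mod 67), so λ ≡ 42.
  x = λ² - 30 - 20 = 1764 - 50 ≡ 39; y = λ·(30 - 39) - 66 ≡ 25. → (39, 25)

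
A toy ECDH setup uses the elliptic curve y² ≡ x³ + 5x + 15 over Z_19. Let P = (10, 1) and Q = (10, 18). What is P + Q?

The two points share x = 10 and their y-coordinates satisfy 1 + 18 ≡ 0 (mod 19), so they are inverses. Their sum is 𝒪.

O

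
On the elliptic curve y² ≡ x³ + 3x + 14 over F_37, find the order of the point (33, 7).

2P: tangent at (33, 7): λ = (3·33² + 3)/(2·7) ≡ 14/14. 14⁻¹ ≡ 8 (mod 37), so λ ≡ 14·8 ≡ 1.
  x = λ² - 33 - 33 = 1 - 66 ≡ 9; y = λ·(33 - 9) - 7 ≡ 17. → (9, 17)
3P: (9, 17) + (33, 7). λ = (7 - 17)/(33 - 9) ≡ 27/24 mod 37. 24⁻¹ ≡ 17 (mod 37), so λ ≡ 15.
  x = λ² - 9 - 33 = 225 - 42 ≡ 35; y = λ·(9 - 35) - 17 ≡ 0. → (35, 0)
4P: (35, 0) + (33, 7). λ = (7 - 0)/(33 - 35) ≡ 7/35 mod 37. 35⁻¹ ≡ 18 (mod 37), so λ ≡ 15.
  x = λ² - 35 - 33 = 225 - 68 ≡ 9; y = λ·(35 - 9) - 0 ≡ 20. → (9, 20)
5P: (9, 20) + (33, 7). λ = (7 - 20)/(33 - 9) ≡ 24/24 mod 37. 24⁻¹ ≡ 17 (mod 37) since 24·17 = 408 ≡ 1, so λ ≡ 1.
  x = λ² - 9 - 33 = 1 - 42 ≡ 33; y = λ·(9 - 33) - 20 ≡ 30. → (33, 30)
6P: (33, 30) + (33, 7): same x and y₁ ≡ -y₂, so the sum is ∞.
6P = ∞, so the order is 6.

6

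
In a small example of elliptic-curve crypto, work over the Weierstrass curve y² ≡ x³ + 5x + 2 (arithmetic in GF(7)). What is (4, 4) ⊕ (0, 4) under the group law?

(3, 3)

(4, 4) + (0, 4). λ = (4 - 4)/(0 - 4) ≡ 0/3 mod 7. 3⁻¹ ≡ 5 (mod 7) since 3·5 = 15 ≡ 1, so λ ≡ 0.
  x = λ² - 4 - 0 = 0 - 4 ≡ 3; y = λ·(4 - 3) - 4 ≡ 3. → (3, 3)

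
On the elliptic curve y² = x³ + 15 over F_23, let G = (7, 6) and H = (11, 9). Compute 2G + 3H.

(2, 0)

First 2G:
Repeated addition: build up to 2G.
2G: tangent at (7, 6): λ = (3·7² + 0)/(2·6) ≡ 9/12. 12⁻¹ ≡ 2 (mod 23), so λ ≡ 9·2 ≡ 18.
  x = λ² - 7 - 7 = 324 - 14 ≡ 11; y = λ·(7 - 11) - 6 ≡ 14. → (11, 14)
2G = (11, 14).
Next 3H:
Repeated addition: build up to 3H.
2H: tangent at (11, 9): λ = (3·11² + 0)/(2·9) ≡ 18/18. 18⁻¹ ≡ 9 (mod 23), so λ ≡ 18·9 ≡ 1.
  x = λ² - 11 - 11 = 1 - 22 ≡ 2; y = λ·(11 - 2) - 9 ≡ 0. → (2, 0)
3H: (2, 0) + (11, 9). λ = (9 - 0)/(11 - 2) ≡ 9/9 mod 23. 9⁻¹ ≡ 18 (mod 23), so λ ≡ 1.
  x = λ² - 2 - 11 = 1 - 13 ≡ 11; y = λ·(2 - 11) - 0 ≡ 14. → (11, 14)
3H = (11, 14).
Finally 2G + 3H:
tangent at (11, 14): λ = (3·11² + 0)/(2·14) ≡ 18/5. 5⁻¹ ≡ 14 (mod 23), so λ ≡ 18·14 ≡ 22.
  x = λ² - 11 - 11 = 484 - 22 ≡ 2; y = λ·(11 - 2) - 14 ≡ 0. → (2, 0)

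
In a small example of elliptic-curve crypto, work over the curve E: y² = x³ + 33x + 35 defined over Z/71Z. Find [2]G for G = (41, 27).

tangent at (41, 27): λ = (3·41² + 33)/(2·27) ≡ 35/54. 54⁻¹ ≡ 25 (mod 71), so λ ≡ 35·25 ≡ 23.
  x = λ² - 41 - 41 = 529 - 82 ≡ 21; y = λ·(41 - 21) - 27 ≡ 7. → (21, 7)

(21, 7)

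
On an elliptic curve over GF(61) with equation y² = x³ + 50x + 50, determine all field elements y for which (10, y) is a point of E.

x³ + 50x + 50 = 1550 ≡ 25 (mod 61).
Square roots of 25 mod 61: 5 and 56 (since 5² = 25 ≡ 25).

5, 56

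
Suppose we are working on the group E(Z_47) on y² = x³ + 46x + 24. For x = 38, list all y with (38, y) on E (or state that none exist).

3, 44

x³ + 46x + 24 = 56644 ≡ 9 (mod 47).
Square roots of 9 mod 47: 3 and 44 (since 3² = 9 ≡ 9).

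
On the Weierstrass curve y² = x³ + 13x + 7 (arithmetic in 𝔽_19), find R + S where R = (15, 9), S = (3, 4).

(15, 9) + (3, 4). λ = (4 - 9)/(3 - 15) ≡ 14/7 mod 19. 7⁻¹ ≡ 11 (mod 19) since 7·11 = 77 ≡ 1, so λ ≡ 2.
  x = λ² - 15 - 3 = 4 - 18 ≡ 5; y = λ·(15 - 5) - 9 ≡ 11. → (5, 11)

(5, 11)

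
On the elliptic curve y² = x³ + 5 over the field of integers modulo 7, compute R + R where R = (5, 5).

(6, 5)

tangent at (5, 5): λ = (3·5² + 0)/(2·5) ≡ 5/3. 3⁻¹ ≡ 5 (mod 7), so λ ≡ 5·5 ≡ 4.
  x = λ² - 5 - 5 = 16 - 10 ≡ 6; y = λ·(5 - 6) - 5 ≡ 5. → (6, 5)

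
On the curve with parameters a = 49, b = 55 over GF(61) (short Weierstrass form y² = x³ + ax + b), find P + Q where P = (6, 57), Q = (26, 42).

(41, 15)

(6, 57) + (26, 42). λ = (42 - 57)/(26 - 6) ≡ 46/20 mod 61. 20⁻¹ ≡ 58 (mod 61) since 20·58 = 1160 ≡ 1, so λ ≡ 45.
  x = λ² - 6 - 26 = 2025 - 32 ≡ 41; y = λ·(6 - 41) - 57 ≡ 15. → (41, 15)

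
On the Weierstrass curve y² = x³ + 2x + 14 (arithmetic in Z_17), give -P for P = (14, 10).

-(14, 10) = (14, -10 mod 17) = (14, 7).

(14, 7)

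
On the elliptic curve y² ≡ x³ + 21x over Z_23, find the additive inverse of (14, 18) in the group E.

(14, 5)

-(14, 18) = (14, -18 mod 23) = (14, 5).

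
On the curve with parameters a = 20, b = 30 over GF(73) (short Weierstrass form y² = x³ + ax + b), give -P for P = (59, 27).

-(59, 27) = (59, -27 mod 73) = (59, 46).

(59, 46)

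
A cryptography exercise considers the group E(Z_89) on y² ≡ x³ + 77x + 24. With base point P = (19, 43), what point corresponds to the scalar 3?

Repeated addition: build up to 3P.
2P: tangent at (19, 43): λ = (3·19² + 77)/(2·43) ≡ 3/86. 86⁻¹ ≡ 59 (mod 89), so λ ≡ 3·59 ≡ 88.
  x = λ² - 19 - 19 = 7744 - 38 ≡ 52; y = λ·(19 - 52) - 43 ≡ 79. → (52, 79)
3P: (52, 79) + (19, 43). λ = (43 - 79)/(19 - 52) ≡ 53/56 mod 89. 56⁻¹ ≡ 62 (mod 89) since 56·62 = 3472 ≡ 1, so λ ≡ 82.
  x = λ² - 52 - 19 = 6724 - 71 ≡ 67; y = λ·(52 - 67) - 79 ≡ 26. → (67, 26)

(67, 26)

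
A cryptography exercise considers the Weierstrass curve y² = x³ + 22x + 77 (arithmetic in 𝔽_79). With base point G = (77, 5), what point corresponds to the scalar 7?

Repeated addition: build up to 7G.
2G: tangent at (77, 5): λ = (3·77² + 22)/(2·5) ≡ 34/10. 10⁻¹ ≡ 8 (mod 79), so λ ≡ 34·8 ≡ 35.
  x = λ² - 77 - 77 = 1225 - 154 ≡ 44; y = λ·(77 - 44) - 5 ≡ 44. → (44, 44)
3G: (44, 44) + (77, 5). λ = (5 - 44)/(77 - 44) ≡ 40/33 mod 79. 33⁻¹ ≡ 12 (mod 79), so λ ≡ 6.
  x = λ² - 44 - 77 = 36 - 121 ≡ 73; y = λ·(44 - 73) - 44 ≡ 19. → (73, 19)
4G: (73, 19) + (77, 5). λ = (5 - 19)/(77 - 73) ≡ 65/4 mod 79. 4⁻¹ ≡ 20 (mod 79) since 4·20 = 80 ≡ 1, so λ ≡ 36.
  x = λ² - 73 - 77 = 1296 - 150 ≡ 40; y = λ·(73 - 40) - 19 ≡ 63. → (40, 63)
5G: (40, 63) + (77, 5). λ = (5 - 63)/(77 - 40) ≡ 21/37 mod 79. 37⁻¹ ≡ 47 (mod 79), so λ ≡ 39.
  x = λ² - 40 - 77 = 1521 - 117 ≡ 61; y = λ·(40 - 61) - 63 ≡ 66. → (61, 66)
6G: (61, 66) + (77, 5). λ = (5 - 66)/(77 - 61) ≡ 18/16 mod 79. 16⁻¹ ≡ 5 (mod 79) since 16·5 = 80 ≡ 1, so λ ≡ 11.
  x = λ² - 61 - 77 = 121 - 138 ≡ 62; y = λ·(61 - 62) - 66 ≡ 2. → (62, 2)
7G: (62, 2) + (77, 5). λ = (5 - 2)/(77 - 62) ≡ 3/15 mod 79. 15⁻¹ ≡ 58 (mod 79), so λ ≡ 16.
  x = λ² - 62 - 77 = 256 - 139 ≡ 38; y = λ·(62 - 38) - 2 ≡ 66. → (38, 66)

(38, 66)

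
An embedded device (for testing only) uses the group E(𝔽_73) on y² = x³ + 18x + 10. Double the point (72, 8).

(8, 3)

tangent at (72, 8): λ = (3·72² + 18)/(2·8) ≡ 21/16. 16⁻¹ ≡ 32 (mod 73), so λ ≡ 21·32 ≡ 15.
  x = λ² - 72 - 72 = 225 - 144 ≡ 8; y = λ·(72 - 8) - 8 ≡ 3. → (8, 3)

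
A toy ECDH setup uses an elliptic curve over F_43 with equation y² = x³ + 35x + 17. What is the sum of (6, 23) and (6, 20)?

The two points share x = 6 and their y-coordinates satisfy 23 + 20 ≡ 0 (mod 43), so they are inverses. Their sum is O.

O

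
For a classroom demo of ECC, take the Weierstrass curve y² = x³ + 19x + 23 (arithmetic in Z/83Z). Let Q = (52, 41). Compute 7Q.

(71, 68)

Repeated addition: build up to 7Q.
2Q: tangent at (52, 41): λ = (3·52² + 19)/(2·41) ≡ 80/82. 82⁻¹ ≡ 82 (mod 83), so λ ≡ 80·82 ≡ 3.
  x = λ² - 52 - 52 = 9 - 104 ≡ 71; y = λ·(52 - 71) - 41 ≡ 68. → (71, 68)
3Q: (71, 68) + (52, 41). λ = (41 - 68)/(52 - 71) ≡ 56/64 mod 83. 64⁻¹ ≡ 48 (mod 83), so λ ≡ 32.
  x = λ² - 71 - 52 = 1024 - 123 ≡ 71; y = λ·(71 - 71) - 68 ≡ 15. → (71, 15)
4Q: (71, 15) + (52, 41). λ = (41 - 15)/(52 - 71) ≡ 26/64 mod 83. 64⁻¹ ≡ 48 (mod 83), so λ ≡ 3.
  x = λ² - 71 - 52 = 9 - 123 ≡ 52; y = λ·(71 - 52) - 15 ≡ 42. → (52, 42)
5Q: (52, 42) + (52, 41): same x and y₁ ≡ -y₂, so the sum is ∞.
6Q: ∞ + (52, 41) = (52, 41) (identity).
7Q: tangent at (52, 41): λ = (3·52² + 19)/(2·41) ≡ 80/82. 82⁻¹ ≡ 82 (mod 83), so λ ≡ 80·82 ≡ 3.
  x = λ² - 52 - 52 = 9 - 104 ≡ 71; y = λ·(52 - 71) - 41 ≡ 68. → (71, 68)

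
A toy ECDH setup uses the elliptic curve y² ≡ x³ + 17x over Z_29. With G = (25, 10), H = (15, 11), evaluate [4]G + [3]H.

First 4G:
Repeated addition: build up to 4G.
2G: tangent at (25, 10): λ = (3·25² + 17)/(2·10) ≡ 7/20. 20⁻¹ ≡ 16 (mod 29), so λ ≡ 7·16 ≡ 25.
  x = λ² - 25 - 25 = 625 - 50 ≡ 24; y = λ·(25 - 24) - 10 ≡ 15. → (24, 15)
3G: (24, 15) + (25, 10). λ = (10 - 15)/(25 - 24) ≡ 24/1 mod 29. 1⁻¹ ≡ 1 (mod 29), so λ ≡ 24.
  x = λ² - 24 - 25 = 576 - 49 ≡ 5; y = λ·(24 - 5) - 15 ≡ 6. → (5, 6)
4G: (5, 6) + (25, 10). λ = (10 - 6)/(25 - 5) ≡ 4/20 mod 29. 20⁻¹ ≡ 16 (mod 29), so λ ≡ 6.
  x = λ² - 5 - 25 = 36 - 30 ≡ 6; y = λ·(5 - 6) - 6 ≡ 17. → (6, 17)
4G = (6, 17).
Next 3H:
Repeated addition: build up to 3H.
2H: tangent at (15, 11): λ = (3·15² + 17)/(2·11) ≡ 25/22. 22⁻¹ ≡ 4 (mod 29) since 22·4 = 88 ≡ 1, so λ ≡ 25·4 ≡ 13.
  x = λ² - 15 - 15 = 169 - 30 ≡ 23; y = λ·(15 - 23) - 11 ≡ 1. → (23, 1)
3H: (23, 1) + (15, 11). λ = (11 - 1)/(15 - 23) ≡ 10/21 mod 29. 21⁻¹ ≡ 18 (mod 29) since 21·18 = 378 ≡ 1, so λ ≡ 6.
  x = λ² - 23 - 15 = 36 - 38 ≡ 27; y = λ·(23 - 27) - 1 ≡ 4. → (27, 4)
3H = (27, 4).
Finally 4G + 3H:
(6, 17) + (27, 4). λ = (4 - 17)/(27 - 6) ≡ 16/21 mod 29. 21⁻¹ ≡ 18 (mod 29), so λ ≡ 27.
  x = λ² - 6 - 27 = 729 - 33 ≡ 0; y = λ·(6 - 0) - 17 ≡ 0. → (0, 0)

(0, 0)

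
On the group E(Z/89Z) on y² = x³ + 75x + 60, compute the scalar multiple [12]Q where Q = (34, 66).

Double-and-add on 12 = (1100)₂. Start with Q = (34, 66) for the leading 1-bit.
double: tangent at (34, 66): λ = (3·34² + 75)/(2·66) ≡ 72/43. 43⁻¹ ≡ 29 (mod 89) since 43·29 = 1247 ≡ 1, so λ ≡ 72·29 ≡ 41.
  x = λ² - 34 - 34 = 1681 - 68 ≡ 11; y = λ·(34 - 11) - 66 ≡ 76. → (11, 76)
add Q: (11, 76) + (34, 66). λ = (66 - 76)/(34 - 11) ≡ 79/23 mod 89. 23⁻¹ ≡ 31 (mod 89), so λ ≡ 46.
  x = λ² - 11 - 34 = 2116 - 45 ≡ 24; y = λ·(11 - 24) - 76 ≡ 38. → (24, 38)
double: tangent at (24, 38): λ = (3·24² + 75)/(2·38) ≡ 23/76. 76⁻¹ ≡ 41 (mod 89), so λ ≡ 23·41 ≡ 53.
  x = λ² - 24 - 24 = 2809 - 48 ≡ 2; y = λ·(24 - 2) - 38 ≡ 60. → (2, 60)
double: tangent at (2, 60): λ = (3·2² + 75)/(2·60) ≡ 87/31. 31⁻¹ ≡ 23 (mod 89), so λ ≡ 87·23 ≡ 43.
  x = λ² - 2 - 2 = 1849 - 4 ≡ 65; y = λ·(2 - 65) - 60 ≡ 79. → (65, 79)

(65, 79)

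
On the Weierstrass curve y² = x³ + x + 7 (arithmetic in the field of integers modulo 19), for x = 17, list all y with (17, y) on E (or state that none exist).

x³ + 1x + 7 = 4937 ≡ 16 (mod 19).
Square roots of 16 mod 19: 4 and 15 (since 4² = 16 ≡ 16).

4, 15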